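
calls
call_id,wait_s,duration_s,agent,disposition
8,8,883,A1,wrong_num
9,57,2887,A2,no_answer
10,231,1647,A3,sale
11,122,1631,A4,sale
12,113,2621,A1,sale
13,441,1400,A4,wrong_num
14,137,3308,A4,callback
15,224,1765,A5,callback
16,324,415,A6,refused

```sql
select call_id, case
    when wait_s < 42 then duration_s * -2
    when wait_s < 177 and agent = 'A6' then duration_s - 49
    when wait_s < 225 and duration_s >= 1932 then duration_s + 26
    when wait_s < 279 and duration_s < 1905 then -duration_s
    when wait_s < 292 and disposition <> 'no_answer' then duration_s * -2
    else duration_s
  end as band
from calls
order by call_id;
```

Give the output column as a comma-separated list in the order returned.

-1766, 2913, -1647, -1631, 2647, 1400, 3334, -1765, 415

call_id=8: wait_s < 42 → -1766
call_id=9: wait_s < 225 and duration_s >= 1932 → 2913
call_id=10: wait_s < 279 and duration_s < 1905 → -1647
call_id=11: wait_s < 279 and duration_s < 1905 → -1631
call_id=12: wait_s < 225 and duration_s >= 1932 → 2647
call_id=13: ELSE → 1400
call_id=14: wait_s < 225 and duration_s >= 1932 → 3334
call_id=15: wait_s < 279 and duration_s < 1905 → -1765
call_id=16: ELSE → 415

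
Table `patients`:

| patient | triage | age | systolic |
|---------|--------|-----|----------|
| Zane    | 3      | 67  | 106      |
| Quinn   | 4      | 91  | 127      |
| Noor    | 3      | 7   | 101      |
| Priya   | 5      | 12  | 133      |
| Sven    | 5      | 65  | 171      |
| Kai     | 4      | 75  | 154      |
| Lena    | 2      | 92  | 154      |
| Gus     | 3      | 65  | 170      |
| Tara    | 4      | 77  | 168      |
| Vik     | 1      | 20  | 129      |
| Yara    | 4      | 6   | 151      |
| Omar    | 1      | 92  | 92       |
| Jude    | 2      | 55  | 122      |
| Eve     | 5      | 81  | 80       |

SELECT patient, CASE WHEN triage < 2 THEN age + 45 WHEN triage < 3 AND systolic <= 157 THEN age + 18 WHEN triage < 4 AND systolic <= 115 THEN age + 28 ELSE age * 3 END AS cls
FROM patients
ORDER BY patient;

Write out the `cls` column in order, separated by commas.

patient=Eve: ELSE → 243
patient=Gus: ELSE → 195
patient=Jude: triage < 3 AND systolic <= 157 → 73
patient=Kai: ELSE → 225
patient=Lena: triage < 3 AND systolic <= 157 → 110
patient=Noor: triage < 4 AND systolic <= 115 → 35
patient=Omar: triage < 2 → 137
patient=Priya: ELSE → 36
patient=Quinn: ELSE → 273
patient=Sven: ELSE → 195
patient=Tara: ELSE → 231
patient=Vik: triage < 2 → 65
patient=Yara: ELSE → 18
patient=Zane: triage < 4 AND systolic <= 115 → 95

243, 195, 73, 225, 110, 35, 137, 36, 273, 195, 231, 65, 18, 95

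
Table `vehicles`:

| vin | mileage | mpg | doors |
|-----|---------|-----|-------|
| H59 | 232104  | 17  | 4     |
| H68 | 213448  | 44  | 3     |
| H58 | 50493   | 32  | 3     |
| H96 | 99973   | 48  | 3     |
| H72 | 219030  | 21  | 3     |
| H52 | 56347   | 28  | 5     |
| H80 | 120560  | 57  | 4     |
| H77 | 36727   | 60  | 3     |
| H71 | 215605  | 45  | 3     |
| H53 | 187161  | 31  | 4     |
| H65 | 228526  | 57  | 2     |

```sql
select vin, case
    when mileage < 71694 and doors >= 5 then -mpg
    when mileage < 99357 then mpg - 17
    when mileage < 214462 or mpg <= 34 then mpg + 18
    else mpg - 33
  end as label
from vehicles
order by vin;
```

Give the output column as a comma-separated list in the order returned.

vin=H52: mileage < 71694 and doors >= 5 → -28
vin=H53: mileage < 214462 or mpg <= 34 → 49
vin=H58: mileage < 99357 → 15
vin=H59: mileage < 214462 or mpg <= 34 → 35
vin=H65: ELSE → 24
vin=H68: mileage < 214462 or mpg <= 34 → 62
vin=H71: ELSE → 12
vin=H72: mileage < 214462 or mpg <= 34 → 39
vin=H77: mileage < 99357 → 43
vin=H80: mileage < 214462 or mpg <= 34 → 75
vin=H96: mileage < 214462 or mpg <= 34 → 66

-28, 49, 15, 35, 24, 62, 12, 39, 43, 75, 66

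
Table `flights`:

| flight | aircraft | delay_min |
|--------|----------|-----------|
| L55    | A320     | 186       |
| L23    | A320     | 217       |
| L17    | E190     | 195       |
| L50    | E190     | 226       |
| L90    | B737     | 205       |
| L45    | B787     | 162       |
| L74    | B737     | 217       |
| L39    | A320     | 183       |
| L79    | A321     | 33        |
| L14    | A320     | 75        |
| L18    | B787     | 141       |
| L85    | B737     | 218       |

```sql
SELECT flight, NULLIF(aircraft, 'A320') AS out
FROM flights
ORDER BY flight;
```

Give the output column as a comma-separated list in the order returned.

NULL, E190, B787, NULL, NULL, B787, E190, NULL, B737, A321, B737, B737

flight=L14: aircraft=A320 vs A320: equal → NULL
flight=L17: aircraft=E190 vs A320: differ → E190
flight=L18: aircraft=B787 vs A320: differ → B787
flight=L23: aircraft=A320 vs A320: equal → NULL
flight=L39: aircraft=A320 vs A320: equal → NULL
flight=L45: aircraft=B787 vs A320: differ → B787
flight=L50: aircraft=E190 vs A320: differ → E190
flight=L55: aircraft=A320 vs A320: equal → NULL
flight=L74: aircraft=B737 vs A320: differ → B737
flight=L79: aircraft=A321 vs A320: differ → A321
flight=L85: aircraft=B737 vs A320: differ → B737
flight=L90: aircraft=B737 vs A320: differ → B737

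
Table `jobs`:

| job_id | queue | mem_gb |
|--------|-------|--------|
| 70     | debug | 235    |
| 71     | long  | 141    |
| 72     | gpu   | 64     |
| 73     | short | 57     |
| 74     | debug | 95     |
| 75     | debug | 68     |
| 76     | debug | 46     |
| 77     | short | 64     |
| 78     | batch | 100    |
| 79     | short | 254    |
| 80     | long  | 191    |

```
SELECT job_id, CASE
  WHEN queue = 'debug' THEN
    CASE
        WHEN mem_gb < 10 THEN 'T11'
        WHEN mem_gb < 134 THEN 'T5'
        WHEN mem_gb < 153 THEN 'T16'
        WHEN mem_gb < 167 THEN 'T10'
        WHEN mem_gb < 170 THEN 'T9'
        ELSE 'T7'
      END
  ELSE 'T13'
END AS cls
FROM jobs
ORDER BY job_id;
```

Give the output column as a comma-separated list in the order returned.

T7, T13, T13, T13, T5, T5, T5, T13, T13, T13, T13

job_id=70: queue='debug' → inner[ELSE] → T7
job_id=71: queue='long' → outer ELSE → T13
job_id=72: queue='gpu' → outer ELSE → T13
job_id=73: queue='short' → outer ELSE → T13
job_id=74: queue='debug' → inner[mem_gb < 134] → T5
job_id=75: queue='debug' → inner[mem_gb < 134] → T5
job_id=76: queue='debug' → inner[mem_gb < 134] → T5
job_id=77: queue='short' → outer ELSE → T13
job_id=78: queue='batch' → outer ELSE → T13
job_id=79: queue='short' → outer ELSE → T13
job_id=80: queue='long' → outer ELSE → T13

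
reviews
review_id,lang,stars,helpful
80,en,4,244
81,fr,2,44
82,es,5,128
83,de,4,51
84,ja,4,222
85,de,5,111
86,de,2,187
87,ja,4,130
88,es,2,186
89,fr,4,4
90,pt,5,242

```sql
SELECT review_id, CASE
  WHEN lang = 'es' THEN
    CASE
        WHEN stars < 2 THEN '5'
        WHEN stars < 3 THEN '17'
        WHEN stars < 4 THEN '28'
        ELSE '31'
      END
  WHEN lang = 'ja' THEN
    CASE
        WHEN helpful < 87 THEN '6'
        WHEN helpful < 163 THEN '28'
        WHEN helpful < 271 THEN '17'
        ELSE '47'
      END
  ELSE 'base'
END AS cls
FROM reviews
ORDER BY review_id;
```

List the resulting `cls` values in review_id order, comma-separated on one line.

review_id=80: lang='en' → outer ELSE → base
review_id=81: lang='fr' → outer ELSE → base
review_id=82: lang='es' → inner[ELSE] → 31
review_id=83: lang='de' → outer ELSE → base
review_id=84: lang='ja' → inner[helpful < 271] → 17
review_id=85: lang='de' → outer ELSE → base
review_id=86: lang='de' → outer ELSE → base
review_id=87: lang='ja' → inner[helpful < 163] → 28
review_id=88: lang='es' → inner[stars < 3] → 17
review_id=89: lang='fr' → outer ELSE → base
review_id=90: lang='pt' → outer ELSE → base

base, base, 31, base, 17, base, base, 28, 17, base, base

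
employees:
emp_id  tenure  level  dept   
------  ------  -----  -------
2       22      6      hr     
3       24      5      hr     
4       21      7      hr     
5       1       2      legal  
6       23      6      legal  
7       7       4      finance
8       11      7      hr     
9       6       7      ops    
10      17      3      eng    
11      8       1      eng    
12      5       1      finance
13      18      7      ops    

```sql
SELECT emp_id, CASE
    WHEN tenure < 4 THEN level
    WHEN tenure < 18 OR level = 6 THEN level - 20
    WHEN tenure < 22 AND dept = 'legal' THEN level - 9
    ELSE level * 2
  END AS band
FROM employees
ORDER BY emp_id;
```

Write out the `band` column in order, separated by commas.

-14, 10, 14, 2, -14, -16, -13, -13, -17, -19, -19, 14

emp_id=2: tenure < 18 OR level = 6 → -14
emp_id=3: ELSE → 10
emp_id=4: ELSE → 14
emp_id=5: tenure < 4 → 2
emp_id=6: tenure < 18 OR level = 6 → -14
emp_id=7: tenure < 18 OR level = 6 → -16
emp_id=8: tenure < 18 OR level = 6 → -13
emp_id=9: tenure < 18 OR level = 6 → -13
emp_id=10: tenure < 18 OR level = 6 → -17
emp_id=11: tenure < 18 OR level = 6 → -19
emp_id=12: tenure < 18 OR level = 6 → -19
emp_id=13: ELSE → 14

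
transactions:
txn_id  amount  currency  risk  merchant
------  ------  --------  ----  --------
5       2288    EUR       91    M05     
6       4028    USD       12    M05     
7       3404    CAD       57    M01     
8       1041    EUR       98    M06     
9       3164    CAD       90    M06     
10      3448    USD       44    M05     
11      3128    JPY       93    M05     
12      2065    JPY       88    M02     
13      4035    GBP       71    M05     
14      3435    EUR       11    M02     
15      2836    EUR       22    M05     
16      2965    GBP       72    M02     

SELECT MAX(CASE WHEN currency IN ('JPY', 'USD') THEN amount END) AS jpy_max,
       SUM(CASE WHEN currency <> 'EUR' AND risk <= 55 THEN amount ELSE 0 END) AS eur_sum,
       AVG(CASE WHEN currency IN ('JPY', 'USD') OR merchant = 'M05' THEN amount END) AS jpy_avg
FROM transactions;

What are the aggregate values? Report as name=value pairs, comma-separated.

[jpy_max: currency IN ('JPY', 'USD')]
txn_id=5: ✗
txn_id=6: ✓ → 4028
txn_id=7: ✗
txn_id=8: ✗
txn_id=9: ✗
txn_id=10: ✓ → 3448
txn_id=11: ✓ → 3128
txn_id=12: ✓ → 2065
txn_id=13: ✗
txn_id=14: ✗
txn_id=15: ✗
txn_id=16: ✗
jpy_max = MAX(4028, 3448, 3128, 2065) = 4028
—
[eur_sum: currency <> 'EUR' AND risk <= 55]
txn_id=5: ✗
txn_id=6: ✓ → 4028
txn_id=7: ✗
txn_id=8: ✗
txn_id=9: ✗
txn_id=10: ✓ → 3448
txn_id=11: ✗
txn_id=12: ✗
txn_id=13: ✗
txn_id=14: ✗
txn_id=15: ✗
txn_id=16: ✗
eur_sum = 4028 + 3448 = 7476
—
[jpy_avg: currency IN ('JPY', 'USD') OR merchant = 'M05']
txn_id=5: ✓ → 2288
txn_id=6: ✓ → 4028
txn_id=7: ✗
txn_id=8: ✗
txn_id=9: ✗
txn_id=10: ✓ → 3448
txn_id=11: ✓ → 3128
txn_id=12: ✓ → 2065
txn_id=13: ✓ → 4035
txn_id=14: ✗
txn_id=15: ✓ → 2836
txn_id=16: ✗
jpy_avg = (2288 + 4028 + 3448 + 3128 + 2065 + 4035 + 2836) / 7 = 3118.2857142857

jpy_max=4028, eur_sum=7476, jpy_avg=3118.2857142857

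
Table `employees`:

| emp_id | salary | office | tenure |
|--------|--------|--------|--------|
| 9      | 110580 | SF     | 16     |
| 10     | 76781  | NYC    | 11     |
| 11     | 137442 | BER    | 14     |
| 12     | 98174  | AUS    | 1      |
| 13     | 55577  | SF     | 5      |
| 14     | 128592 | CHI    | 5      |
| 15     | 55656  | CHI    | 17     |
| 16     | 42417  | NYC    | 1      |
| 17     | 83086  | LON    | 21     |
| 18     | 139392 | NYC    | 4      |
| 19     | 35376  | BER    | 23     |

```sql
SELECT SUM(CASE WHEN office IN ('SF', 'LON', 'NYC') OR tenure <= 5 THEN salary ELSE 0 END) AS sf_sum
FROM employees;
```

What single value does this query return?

734599

emp_id=9: ✓ → 110580
emp_id=10: ✓ → 76781
emp_id=11: ✗
emp_id=12: ✓ → 98174
emp_id=13: ✓ → 55577
emp_id=14: ✓ → 128592
emp_id=15: ✗
emp_id=16: ✓ → 42417
emp_id=17: ✓ → 83086
emp_id=18: ✓ → 139392
emp_id=19: ✗
sf_sum = 110580 + 76781 + 98174 + 55577 + 128592 + 42417 + 83086 + 139392 = 734599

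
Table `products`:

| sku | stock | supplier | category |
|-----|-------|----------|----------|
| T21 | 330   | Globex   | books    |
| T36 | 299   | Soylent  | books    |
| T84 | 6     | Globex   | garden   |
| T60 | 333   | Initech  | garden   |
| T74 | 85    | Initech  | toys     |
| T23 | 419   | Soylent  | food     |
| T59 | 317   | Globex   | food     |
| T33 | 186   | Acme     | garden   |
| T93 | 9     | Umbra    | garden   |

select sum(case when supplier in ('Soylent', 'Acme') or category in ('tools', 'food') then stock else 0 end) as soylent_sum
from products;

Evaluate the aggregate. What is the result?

sku=T21: ✗
sku=T36: ✓ → 299
sku=T84: ✗
sku=T60: ✗
sku=T74: ✗
sku=T23: ✓ → 419
sku=T59: ✓ → 317
sku=T33: ✓ → 186
sku=T93: ✗
soylent_sum = 299 + 419 + 317 + 186 = 1221

1221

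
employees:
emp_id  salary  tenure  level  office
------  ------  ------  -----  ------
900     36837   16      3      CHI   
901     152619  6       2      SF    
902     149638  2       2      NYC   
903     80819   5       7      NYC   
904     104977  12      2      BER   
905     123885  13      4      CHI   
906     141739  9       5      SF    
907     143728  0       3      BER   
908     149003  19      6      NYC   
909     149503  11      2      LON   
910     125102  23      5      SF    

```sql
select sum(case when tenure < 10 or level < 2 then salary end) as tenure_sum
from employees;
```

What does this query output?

668543

emp_id=900: ✗
emp_id=901: ✓ → 152619
emp_id=902: ✓ → 149638
emp_id=903: ✓ → 80819
emp_id=904: ✗
emp_id=905: ✗
emp_id=906: ✓ → 141739
emp_id=907: ✓ → 143728
emp_id=908: ✗
emp_id=909: ✗
emp_id=910: ✗
tenure_sum = 152619 + 149638 + 80819 + 141739 + 143728 = 668543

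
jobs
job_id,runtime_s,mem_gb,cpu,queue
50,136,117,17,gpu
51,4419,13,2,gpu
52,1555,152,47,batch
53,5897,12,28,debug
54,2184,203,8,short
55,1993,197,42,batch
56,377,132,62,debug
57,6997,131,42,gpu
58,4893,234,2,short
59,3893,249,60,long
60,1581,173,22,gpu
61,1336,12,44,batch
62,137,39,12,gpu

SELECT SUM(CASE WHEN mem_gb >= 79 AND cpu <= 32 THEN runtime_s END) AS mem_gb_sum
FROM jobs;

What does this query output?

job_id=50: ✓ → 136
job_id=51: ✗
job_id=52: ✗
job_id=53: ✗
job_id=54: ✓ → 2184
job_id=55: ✗
job_id=56: ✗
job_id=57: ✗
job_id=58: ✓ → 4893
job_id=59: ✗
job_id=60: ✓ → 1581
job_id=61: ✗
job_id=62: ✗
mem_gb_sum = 136 + 2184 + 4893 + 1581 = 8794

8794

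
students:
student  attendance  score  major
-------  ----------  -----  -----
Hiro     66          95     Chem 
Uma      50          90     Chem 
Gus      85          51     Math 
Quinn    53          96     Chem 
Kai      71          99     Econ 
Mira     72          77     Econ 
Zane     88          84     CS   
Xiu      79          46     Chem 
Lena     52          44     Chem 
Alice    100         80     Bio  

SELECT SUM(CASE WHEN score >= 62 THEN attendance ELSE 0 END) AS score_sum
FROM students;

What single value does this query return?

500

student=Hiro: ✓ → 66
student=Uma: ✓ → 50
student=Gus: ✗
student=Quinn: ✓ → 53
student=Kai: ✓ → 71
student=Mira: ✓ → 72
student=Zane: ✓ → 88
student=Xiu: ✗
student=Lena: ✗
student=Alice: ✓ → 100
score_sum = 66 + 50 + 53 + 71 + 72 + 88 + 100 = 500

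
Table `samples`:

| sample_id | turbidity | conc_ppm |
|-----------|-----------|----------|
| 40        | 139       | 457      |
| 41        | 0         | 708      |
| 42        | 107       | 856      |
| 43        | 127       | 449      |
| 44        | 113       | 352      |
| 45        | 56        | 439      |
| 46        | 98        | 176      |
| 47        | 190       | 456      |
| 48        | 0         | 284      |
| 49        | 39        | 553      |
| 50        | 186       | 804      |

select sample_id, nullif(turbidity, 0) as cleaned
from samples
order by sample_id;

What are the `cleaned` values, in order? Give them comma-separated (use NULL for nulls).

139, NULL, 107, 127, 113, 56, 98, 190, NULL, 39, 186

sample_id=40: turbidity=139 vs 0: differ → 139
sample_id=41: turbidity=0 vs 0: equal → NULL
sample_id=42: turbidity=107 vs 0: differ → 107
sample_id=43: turbidity=127 vs 0: differ → 127
sample_id=44: turbidity=113 vs 0: differ → 113
sample_id=45: turbidity=56 vs 0: differ → 56
sample_id=46: turbidity=98 vs 0: differ → 98
sample_id=47: turbidity=190 vs 0: differ → 190
sample_id=48: turbidity=0 vs 0: equal → NULL
sample_id=49: turbidity=39 vs 0: differ → 39
sample_id=50: turbidity=186 vs 0: differ → 186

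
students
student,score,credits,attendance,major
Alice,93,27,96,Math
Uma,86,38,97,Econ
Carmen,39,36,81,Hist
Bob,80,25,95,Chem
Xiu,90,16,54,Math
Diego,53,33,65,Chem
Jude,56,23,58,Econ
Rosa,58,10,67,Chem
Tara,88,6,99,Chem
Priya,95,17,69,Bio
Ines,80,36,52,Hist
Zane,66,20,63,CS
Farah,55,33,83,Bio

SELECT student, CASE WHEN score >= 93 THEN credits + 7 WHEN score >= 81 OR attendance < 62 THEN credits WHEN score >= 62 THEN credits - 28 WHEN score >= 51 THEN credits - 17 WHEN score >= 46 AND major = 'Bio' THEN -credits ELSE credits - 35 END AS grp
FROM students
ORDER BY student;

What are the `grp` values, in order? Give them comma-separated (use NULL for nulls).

student=Alice: score >= 93 → 34
student=Bob: score >= 62 → -3
student=Carmen: ELSE → 1
student=Diego: score >= 51 → 16
student=Farah: score >= 51 → 16
student=Ines: score >= 81 OR attendance < 62 → 36
student=Jude: score >= 81 OR attendance < 62 → 23
student=Priya: score >= 93 → 24
student=Rosa: score >= 51 → -7
student=Tara: score >= 81 OR attendance < 62 → 6
student=Uma: score >= 81 OR attendance < 62 → 38
student=Xiu: score >= 81 OR attendance < 62 → 16
student=Zane: score >= 62 → -8

34, -3, 1, 16, 16, 36, 23, 24, -7, 6, 38, 16, -8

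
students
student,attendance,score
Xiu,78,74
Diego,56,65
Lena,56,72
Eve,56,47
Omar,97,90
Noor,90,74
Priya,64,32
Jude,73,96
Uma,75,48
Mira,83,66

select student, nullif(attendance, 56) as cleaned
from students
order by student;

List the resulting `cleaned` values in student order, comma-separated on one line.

student=Diego: attendance=56 vs 56: equal → NULL
student=Eve: attendance=56 vs 56: equal → NULL
student=Jude: attendance=73 vs 56: differ → 73
student=Lena: attendance=56 vs 56: equal → NULL
student=Mira: attendance=83 vs 56: differ → 83
student=Noor: attendance=90 vs 56: differ → 90
student=Omar: attendance=97 vs 56: differ → 97
student=Priya: attendance=64 vs 56: differ → 64
student=Uma: attendance=75 vs 56: differ → 75
student=Xiu: attendance=78 vs 56: differ → 78

NULL, NULL, 73, NULL, 83, 90, 97, 64, 75, 78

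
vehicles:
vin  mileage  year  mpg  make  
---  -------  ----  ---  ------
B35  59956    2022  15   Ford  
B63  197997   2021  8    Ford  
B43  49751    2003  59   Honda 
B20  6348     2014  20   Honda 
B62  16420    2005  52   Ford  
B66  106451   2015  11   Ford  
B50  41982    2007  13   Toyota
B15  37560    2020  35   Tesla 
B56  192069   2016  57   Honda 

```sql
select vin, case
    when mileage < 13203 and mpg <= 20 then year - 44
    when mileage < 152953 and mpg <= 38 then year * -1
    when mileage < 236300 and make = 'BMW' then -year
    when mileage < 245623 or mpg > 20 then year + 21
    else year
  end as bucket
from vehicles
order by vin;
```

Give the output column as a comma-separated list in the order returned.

vin=B15: mileage < 152953 and mpg <= 38 → -2020
vin=B20: mileage < 13203 and mpg <= 20 → 1970
vin=B35: mileage < 152953 and mpg <= 38 → -2022
vin=B43: mileage < 245623 or mpg > 20 → 2024
vin=B50: mileage < 152953 and mpg <= 38 → -2007
vin=B56: mileage < 245623 or mpg > 20 → 2037
vin=B62: mileage < 245623 or mpg > 20 → 2026
vin=B63: mileage < 245623 or mpg > 20 → 2042
vin=B66: mileage < 152953 and mpg <= 38 → -2015

-2020, 1970, -2022, 2024, -2007, 2037, 2026, 2042, -2015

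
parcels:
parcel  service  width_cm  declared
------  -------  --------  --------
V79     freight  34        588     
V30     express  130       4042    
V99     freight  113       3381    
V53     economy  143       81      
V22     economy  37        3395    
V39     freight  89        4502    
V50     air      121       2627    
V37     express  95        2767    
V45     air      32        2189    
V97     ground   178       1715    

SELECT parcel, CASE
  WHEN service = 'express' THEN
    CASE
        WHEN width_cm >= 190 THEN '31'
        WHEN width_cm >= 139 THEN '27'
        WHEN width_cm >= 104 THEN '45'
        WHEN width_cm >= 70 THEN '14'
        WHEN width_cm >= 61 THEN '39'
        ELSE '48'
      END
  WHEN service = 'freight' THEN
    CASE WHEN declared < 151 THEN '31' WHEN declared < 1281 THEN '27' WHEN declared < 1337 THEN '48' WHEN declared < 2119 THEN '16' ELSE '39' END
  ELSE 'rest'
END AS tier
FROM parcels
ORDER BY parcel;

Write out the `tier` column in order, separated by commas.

rest, 45, 14, 39, rest, rest, rest, 27, rest, 39

parcel=V22: service='economy' → outer ELSE → rest
parcel=V30: service='express' → inner[width_cm >= 104] → 45
parcel=V37: service='express' → inner[width_cm >= 70] → 14
parcel=V39: service='freight' → inner[ELSE] → 39
parcel=V45: service='air' → outer ELSE → rest
parcel=V50: service='air' → outer ELSE → rest
parcel=V53: service='economy' → outer ELSE → rest
parcel=V79: service='freight' → inner[declared < 1281] → 27
parcel=V97: service='ground' → outer ELSE → rest
parcel=V99: service='freight' → inner[ELSE] → 39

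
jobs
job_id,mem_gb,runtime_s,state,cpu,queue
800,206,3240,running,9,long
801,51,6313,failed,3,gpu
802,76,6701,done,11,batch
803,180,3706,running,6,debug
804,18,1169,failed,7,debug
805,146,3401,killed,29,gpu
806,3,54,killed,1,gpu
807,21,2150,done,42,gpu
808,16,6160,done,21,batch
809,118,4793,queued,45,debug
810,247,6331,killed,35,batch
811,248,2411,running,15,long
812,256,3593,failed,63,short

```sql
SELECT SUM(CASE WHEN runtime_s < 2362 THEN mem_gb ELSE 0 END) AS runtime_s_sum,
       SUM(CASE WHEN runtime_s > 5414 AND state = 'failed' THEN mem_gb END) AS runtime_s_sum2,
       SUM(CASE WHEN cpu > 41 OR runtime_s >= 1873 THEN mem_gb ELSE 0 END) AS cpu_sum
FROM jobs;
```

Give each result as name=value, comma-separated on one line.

runtime_s_sum=42, runtime_s_sum2=51, cpu_sum=1565

[runtime_s_sum: runtime_s < 2362]
job_id=800: ✗
job_id=801: ✗
job_id=802: ✗
job_id=803: ✗
job_id=804: ✓ → 18
job_id=805: ✗
job_id=806: ✓ → 3
job_id=807: ✓ → 21
job_id=808: ✗
job_id=809: ✗
job_id=810: ✗
job_id=811: ✗
job_id=812: ✗
runtime_s_sum = 18 + 3 + 21 = 42
—
[runtime_s_sum2: runtime_s > 5414 AND state = 'failed']
job_id=800: ✗
job_id=801: ✓ → 51
job_id=802: ✗
job_id=803: ✗
job_id=804: ✗
job_id=805: ✗
job_id=806: ✗
job_id=807: ✗
job_id=808: ✗
job_id=809: ✗
job_id=810: ✗
job_id=811: ✗
job_id=812: ✗
runtime_s_sum2 = 51
—
[cpu_sum: cpu > 41 OR runtime_s >= 1873]
job_id=800: ✓ → 206
job_id=801: ✓ → 51
job_id=802: ✓ → 76
job_id=803: ✓ → 180
job_id=804: ✗
job_id=805: ✓ → 146
job_id=806: ✗
job_id=807: ✓ → 21
job_id=808: ✓ → 16
job_id=809: ✓ → 118
job_id=810: ✓ → 247
job_id=811: ✓ → 248
job_id=812: ✓ → 256
cpu_sum = 206 + 51 + 76 + 180 + 146 + 21 + 16 + 118 + 247 + 248 + 256 = 1565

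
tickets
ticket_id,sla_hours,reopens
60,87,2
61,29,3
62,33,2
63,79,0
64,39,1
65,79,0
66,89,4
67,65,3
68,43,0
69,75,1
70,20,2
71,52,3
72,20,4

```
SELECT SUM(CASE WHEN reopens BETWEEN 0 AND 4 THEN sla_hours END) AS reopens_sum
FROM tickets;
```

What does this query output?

ticket_id=60: ✓ → 87
ticket_id=61: ✓ → 29
ticket_id=62: ✓ → 33
ticket_id=63: ✓ → 79
ticket_id=64: ✓ → 39
ticket_id=65: ✓ → 79
ticket_id=66: ✓ → 89
ticket_id=67: ✓ → 65
ticket_id=68: ✓ → 43
ticket_id=69: ✓ → 75
ticket_id=70: ✓ → 20
ticket_id=71: ✓ → 52
ticket_id=72: ✓ → 20
reopens_sum = 87 + 29 + 33 + 79 + 39 + 79 + 89 + 65 + 43 + 75 + 20 + 52 + 20 = 710

710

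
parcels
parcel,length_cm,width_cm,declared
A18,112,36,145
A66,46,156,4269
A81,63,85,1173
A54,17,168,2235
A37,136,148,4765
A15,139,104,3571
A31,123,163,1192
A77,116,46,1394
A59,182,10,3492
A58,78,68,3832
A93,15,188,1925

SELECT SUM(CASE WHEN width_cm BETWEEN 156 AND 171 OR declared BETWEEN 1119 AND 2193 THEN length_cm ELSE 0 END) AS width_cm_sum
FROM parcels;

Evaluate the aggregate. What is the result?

380

parcel=A18: ✗
parcel=A66: ✓ → 46
parcel=A81: ✓ → 63
parcel=A54: ✓ → 17
parcel=A37: ✗
parcel=A15: ✗
parcel=A31: ✓ → 123
parcel=A77: ✓ → 116
parcel=A59: ✗
parcel=A58: ✗
parcel=A93: ✓ → 15
width_cm_sum = 46 + 63 + 17 + 123 + 116 + 15 = 380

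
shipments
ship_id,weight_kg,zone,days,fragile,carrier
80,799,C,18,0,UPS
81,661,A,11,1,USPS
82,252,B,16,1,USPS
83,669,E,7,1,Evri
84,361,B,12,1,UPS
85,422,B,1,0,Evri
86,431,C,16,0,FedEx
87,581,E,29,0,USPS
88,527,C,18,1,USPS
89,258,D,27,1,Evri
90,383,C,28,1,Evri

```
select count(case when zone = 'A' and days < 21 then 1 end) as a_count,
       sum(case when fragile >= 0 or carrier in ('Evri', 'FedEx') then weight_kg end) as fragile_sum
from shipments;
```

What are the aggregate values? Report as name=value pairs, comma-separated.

[a_count: zone = 'A' and days < 21]
ship_id=80: ✗
ship_id=81: ✓ → 1
ship_id=82: ✗
ship_id=83: ✗
ship_id=84: ✗
ship_id=85: ✗
ship_id=86: ✗
ship_id=87: ✗
ship_id=88: ✗
ship_id=89: ✗
ship_id=90: ✗
a_count = COUNT(1) = 1
—
[fragile_sum: fragile >= 0 or carrier in ('Evri', 'FedEx')]
ship_id=80: ✓ → 799
ship_id=81: ✓ → 661
ship_id=82: ✓ → 252
ship_id=83: ✓ → 669
ship_id=84: ✓ → 361
ship_id=85: ✓ → 422
ship_id=86: ✓ → 431
ship_id=87: ✓ → 581
ship_id=88: ✓ → 527
ship_id=89: ✓ → 258
ship_id=90: ✓ → 383
fragile_sum = 799 + 661 + 252 + 669 + 361 + 422 + 431 + 581 + 527 + 258 + 383 = 5344

a_count=1, fragile_sum=5344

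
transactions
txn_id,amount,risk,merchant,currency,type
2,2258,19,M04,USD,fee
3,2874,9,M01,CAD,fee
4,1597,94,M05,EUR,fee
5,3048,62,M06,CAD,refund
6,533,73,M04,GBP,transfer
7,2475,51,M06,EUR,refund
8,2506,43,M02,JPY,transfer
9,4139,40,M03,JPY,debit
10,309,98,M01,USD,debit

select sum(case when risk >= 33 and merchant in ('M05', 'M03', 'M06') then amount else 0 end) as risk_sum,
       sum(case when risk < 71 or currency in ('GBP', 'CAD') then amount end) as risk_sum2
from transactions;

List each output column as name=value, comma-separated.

[risk_sum: risk >= 33 and merchant in ('M05', 'M03', 'M06')]
txn_id=2: ✗
txn_id=3: ✗
txn_id=4: ✓ → 1597
txn_id=5: ✓ → 3048
txn_id=6: ✗
txn_id=7: ✓ → 2475
txn_id=8: ✗
txn_id=9: ✓ → 4139
txn_id=10: ✗
risk_sum = 1597 + 3048 + 2475 + 4139 = 11259
—
[risk_sum2: risk < 71 or currency in ('GBP', 'CAD')]
txn_id=2: ✓ → 2258
txn_id=3: ✓ → 2874
txn_id=4: ✗
txn_id=5: ✓ → 3048
txn_id=6: ✓ → 533
txn_id=7: ✓ → 2475
txn_id=8: ✓ → 2506
txn_id=9: ✓ → 4139
txn_id=10: ✗
risk_sum2 = 2258 + 2874 + 3048 + 533 + 2475 + 2506 + 4139 = 17833

risk_sum=11259, risk_sum2=17833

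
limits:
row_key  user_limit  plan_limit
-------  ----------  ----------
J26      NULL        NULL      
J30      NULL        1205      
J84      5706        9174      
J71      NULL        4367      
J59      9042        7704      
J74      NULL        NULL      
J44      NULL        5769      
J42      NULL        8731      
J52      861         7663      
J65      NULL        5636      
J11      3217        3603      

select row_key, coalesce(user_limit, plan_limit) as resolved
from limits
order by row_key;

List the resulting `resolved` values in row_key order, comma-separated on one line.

row_key=J11: user_limit=3217 → 3217
row_key=J26: user_limit=NULL, plan_limit=NULL (all NULL) → NULL
row_key=J30: user_limit=NULL, plan_limit=1205 → 1205
row_key=J42: user_limit=NULL, plan_limit=8731 → 8731
row_key=J44: user_limit=NULL, plan_limit=5769 → 5769
row_key=J52: user_limit=861 → 861
row_key=J59: user_limit=9042 → 9042
row_key=J65: user_limit=NULL, plan_limit=5636 → 5636
row_key=J71: user_limit=NULL, plan_limit=4367 → 4367
row_key=J74: user_limit=NULL, plan_limit=NULL (all NULL) → NULL
row_key=J84: user_limit=5706 → 5706

3217, NULL, 1205, 8731, 5769, 861, 9042, 5636, 4367, NULL, 5706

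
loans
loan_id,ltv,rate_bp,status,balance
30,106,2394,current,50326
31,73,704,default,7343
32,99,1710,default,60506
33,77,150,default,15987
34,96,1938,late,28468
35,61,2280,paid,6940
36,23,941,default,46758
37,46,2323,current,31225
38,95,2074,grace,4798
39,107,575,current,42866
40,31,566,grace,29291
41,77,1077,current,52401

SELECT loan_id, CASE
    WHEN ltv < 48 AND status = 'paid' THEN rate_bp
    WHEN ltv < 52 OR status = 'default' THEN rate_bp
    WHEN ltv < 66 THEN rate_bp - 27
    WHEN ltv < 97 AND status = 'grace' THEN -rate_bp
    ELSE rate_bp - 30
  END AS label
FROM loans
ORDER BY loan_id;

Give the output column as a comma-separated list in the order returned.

2364, 704, 1710, 150, 1908, 2253, 941, 2323, -2074, 545, 566, 1047

loan_id=30: ELSE → 2364
loan_id=31: ltv < 52 OR status = 'default' → 704
loan_id=32: ltv < 52 OR status = 'default' → 1710
loan_id=33: ltv < 52 OR status = 'default' → 150
loan_id=34: ELSE → 1908
loan_id=35: ltv < 66 → 2253
loan_id=36: ltv < 52 OR status = 'default' → 941
loan_id=37: ltv < 52 OR status = 'default' → 2323
loan_id=38: ltv < 97 AND status = 'grace' → -2074
loan_id=39: ELSE → 545
loan_id=40: ltv < 52 OR status = 'default' → 566
loan_id=41: ELSE → 1047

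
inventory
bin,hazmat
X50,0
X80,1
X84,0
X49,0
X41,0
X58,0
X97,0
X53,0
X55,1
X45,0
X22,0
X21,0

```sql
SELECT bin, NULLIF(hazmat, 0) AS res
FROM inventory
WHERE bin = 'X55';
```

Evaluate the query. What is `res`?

1

bin = X55: hazmat=1.
hazmat=1 vs 0: differ → 1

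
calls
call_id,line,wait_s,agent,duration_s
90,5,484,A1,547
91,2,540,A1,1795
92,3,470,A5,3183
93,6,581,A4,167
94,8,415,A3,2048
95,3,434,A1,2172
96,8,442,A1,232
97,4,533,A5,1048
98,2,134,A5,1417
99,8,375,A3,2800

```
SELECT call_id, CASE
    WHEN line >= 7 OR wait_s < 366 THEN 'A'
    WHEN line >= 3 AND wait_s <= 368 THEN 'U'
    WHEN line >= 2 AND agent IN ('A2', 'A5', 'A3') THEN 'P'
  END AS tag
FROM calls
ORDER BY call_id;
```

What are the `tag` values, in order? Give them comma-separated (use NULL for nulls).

call_id=90: (no match → NULL) → NULL
call_id=91: (no match → NULL) → NULL
call_id=92: line >= 2 AND agent IN ('A2', 'A5', 'A3') → P
call_id=93: (no match → NULL) → NULL
call_id=94: line >= 7 OR wait_s < 366 → A
call_id=95: (no match → NULL) → NULL
call_id=96: line >= 7 OR wait_s < 366 → A
call_id=97: line >= 2 AND agent IN ('A2', 'A5', 'A3') → P
call_id=98: line >= 7 OR wait_s < 366 → A
call_id=99: line >= 7 OR wait_s < 366 → A

NULL, NULL, P, NULL, A, NULL, A, P, A, A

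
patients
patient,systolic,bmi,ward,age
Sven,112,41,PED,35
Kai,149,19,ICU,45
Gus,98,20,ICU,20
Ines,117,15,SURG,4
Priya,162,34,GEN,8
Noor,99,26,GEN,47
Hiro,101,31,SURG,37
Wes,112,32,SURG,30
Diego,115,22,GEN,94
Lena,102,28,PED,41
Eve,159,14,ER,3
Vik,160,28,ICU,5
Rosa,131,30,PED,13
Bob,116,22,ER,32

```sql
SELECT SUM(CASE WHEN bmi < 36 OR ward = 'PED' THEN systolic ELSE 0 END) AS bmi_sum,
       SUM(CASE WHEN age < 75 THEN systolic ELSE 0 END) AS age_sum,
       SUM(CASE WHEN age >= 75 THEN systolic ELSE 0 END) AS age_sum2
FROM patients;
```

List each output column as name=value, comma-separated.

[bmi_sum: bmi < 36 OR ward = 'PED']
patient=Sven: ✓ → 112
patient=Kai: ✓ → 149
patient=Gus: ✓ → 98
patient=Ines: ✓ → 117
patient=Priya: ✓ → 162
patient=Noor: ✓ → 99
patient=Hiro: ✓ → 101
patient=Wes: ✓ → 112
patient=Diego: ✓ → 115
patient=Lena: ✓ → 102
patient=Eve: ✓ → 159
patient=Vik: ✓ → 160
patient=Rosa: ✓ → 131
patient=Bob: ✓ → 116
bmi_sum = 112 + 149 + 98 + 117 + 162 + 99 + 101 + 112 + 115 + 102 + 159 + 160 + 131 + 116 = 1733
—
[age_sum: age < 75]
patient=Sven: ✓ → 112
patient=Kai: ✓ → 149
patient=Gus: ✓ → 98
patient=Ines: ✓ → 117
patient=Priya: ✓ → 162
patient=Noor: ✓ → 99
patient=Hiro: ✓ → 101
patient=Wes: ✓ → 112
patient=Diego: ✗
patient=Lena: ✓ → 102
patient=Eve: ✓ → 159
patient=Vik: ✓ → 160
patient=Rosa: ✓ → 131
patient=Bob: ✓ → 116
age_sum = 112 + 149 + 98 + 117 + 162 + 99 + 101 + 112 + 102 + 159 + 160 + 131 + 116 = 1618
—
[age_sum2: age >= 75]
patient=Sven: ✗
patient=Kai: ✗
patient=Gus: ✗
patient=Ines: ✗
patient=Priya: ✗
patient=Noor: ✗
patient=Hiro: ✗
patient=Wes: ✗
patient=Diego: ✓ → 115
patient=Lena: ✗
patient=Eve: ✗
patient=Vik: ✗
patient=Rosa: ✗
patient=Bob: ✗
age_sum2 = 115

bmi_sum=1733, age_sum=1618, age_sum2=115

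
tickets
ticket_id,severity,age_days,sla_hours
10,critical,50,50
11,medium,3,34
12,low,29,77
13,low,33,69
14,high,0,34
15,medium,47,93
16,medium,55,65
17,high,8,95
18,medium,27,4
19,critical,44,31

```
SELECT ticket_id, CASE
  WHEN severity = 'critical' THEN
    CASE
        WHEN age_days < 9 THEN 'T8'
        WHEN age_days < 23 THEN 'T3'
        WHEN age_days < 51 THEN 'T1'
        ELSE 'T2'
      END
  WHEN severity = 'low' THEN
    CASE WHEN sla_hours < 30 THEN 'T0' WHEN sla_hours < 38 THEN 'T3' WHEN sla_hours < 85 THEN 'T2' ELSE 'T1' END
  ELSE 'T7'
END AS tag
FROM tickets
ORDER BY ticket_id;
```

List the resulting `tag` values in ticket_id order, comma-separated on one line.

ticket_id=10: severity='critical' → inner[age_days < 51] → T1
ticket_id=11: severity='medium' → outer ELSE → T7
ticket_id=12: severity='low' → inner[sla_hours < 85] → T2
ticket_id=13: severity='low' → inner[sla_hours < 85] → T2
ticket_id=14: severity='high' → outer ELSE → T7
ticket_id=15: severity='medium' → outer ELSE → T7
ticket_id=16: severity='medium' → outer ELSE → T7
ticket_id=17: severity='high' → outer ELSE → T7
ticket_id=18: severity='medium' → outer ELSE → T7
ticket_id=19: severity='critical' → inner[age_days < 51] → T1

T1, T7, T2, T2, T7, T7, T7, T7, T7, T1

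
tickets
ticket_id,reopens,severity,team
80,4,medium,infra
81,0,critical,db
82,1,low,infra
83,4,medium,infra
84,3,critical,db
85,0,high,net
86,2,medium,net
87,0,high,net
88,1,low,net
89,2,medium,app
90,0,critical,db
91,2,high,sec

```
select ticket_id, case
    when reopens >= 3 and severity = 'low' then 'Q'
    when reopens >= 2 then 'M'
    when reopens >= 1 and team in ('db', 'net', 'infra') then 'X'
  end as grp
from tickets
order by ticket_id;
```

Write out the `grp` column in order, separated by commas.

M, NULL, X, M, M, NULL, M, NULL, X, M, NULL, M

ticket_id=80: reopens >= 2 → M
ticket_id=81: (no match → NULL) → NULL
ticket_id=82: reopens >= 1 and team in ('db', 'net', 'infra') → X
ticket_id=83: reopens >= 2 → M
ticket_id=84: reopens >= 2 → M
ticket_id=85: (no match → NULL) → NULL
ticket_id=86: reopens >= 2 → M
ticket_id=87: (no match → NULL) → NULL
ticket_id=88: reopens >= 1 and team in ('db', 'net', 'infra') → X
ticket_id=89: reopens >= 2 → M
ticket_id=90: (no match → NULL) → NULL
ticket_id=91: reopens >= 2 → M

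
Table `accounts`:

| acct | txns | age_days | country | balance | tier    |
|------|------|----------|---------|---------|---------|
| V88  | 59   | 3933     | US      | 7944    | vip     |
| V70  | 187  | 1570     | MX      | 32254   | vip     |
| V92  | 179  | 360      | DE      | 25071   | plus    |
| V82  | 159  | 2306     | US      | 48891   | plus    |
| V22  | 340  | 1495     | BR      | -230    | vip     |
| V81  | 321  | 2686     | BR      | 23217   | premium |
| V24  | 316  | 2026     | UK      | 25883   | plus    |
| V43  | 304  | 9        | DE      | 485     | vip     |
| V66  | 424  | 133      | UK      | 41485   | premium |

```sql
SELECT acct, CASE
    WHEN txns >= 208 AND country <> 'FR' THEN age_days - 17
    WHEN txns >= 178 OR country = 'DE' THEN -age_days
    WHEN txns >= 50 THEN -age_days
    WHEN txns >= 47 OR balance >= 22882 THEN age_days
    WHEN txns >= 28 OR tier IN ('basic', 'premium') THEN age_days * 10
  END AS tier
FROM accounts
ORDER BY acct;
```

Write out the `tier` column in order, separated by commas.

1478, 2009, -8, 116, -1570, 2669, -2306, -3933, -360

acct=V22: txns >= 208 AND country <> 'FR' → 1478
acct=V24: txns >= 208 AND country <> 'FR' → 2009
acct=V43: txns >= 208 AND country <> 'FR' → -8
acct=V66: txns >= 208 AND country <> 'FR' → 116
acct=V70: txns >= 178 OR country = 'DE' → -1570
acct=V81: txns >= 208 AND country <> 'FR' → 2669
acct=V82: txns >= 50 → -2306
acct=V88: txns >= 50 → -3933
acct=V92: txns >= 178 OR country = 'DE' → -360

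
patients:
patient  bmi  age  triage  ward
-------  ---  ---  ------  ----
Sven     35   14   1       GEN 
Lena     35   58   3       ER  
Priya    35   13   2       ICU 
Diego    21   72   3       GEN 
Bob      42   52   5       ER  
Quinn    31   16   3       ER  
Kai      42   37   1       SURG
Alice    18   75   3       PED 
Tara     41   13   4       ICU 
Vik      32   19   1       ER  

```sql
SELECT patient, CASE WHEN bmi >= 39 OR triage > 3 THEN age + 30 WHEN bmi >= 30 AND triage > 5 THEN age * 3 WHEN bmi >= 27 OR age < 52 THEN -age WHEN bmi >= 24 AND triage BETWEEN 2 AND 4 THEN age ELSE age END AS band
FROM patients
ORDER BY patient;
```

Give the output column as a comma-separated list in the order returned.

75, 82, 72, 67, -58, -13, -16, -14, 43, -19

patient=Alice: ELSE → 75
patient=Bob: bmi >= 39 OR triage > 3 → 82
patient=Diego: ELSE → 72
patient=Kai: bmi >= 39 OR triage > 3 → 67
patient=Lena: bmi >= 27 OR age < 52 → -58
patient=Priya: bmi >= 27 OR age < 52 → -13
patient=Quinn: bmi >= 27 OR age < 52 → -16
patient=Sven: bmi >= 27 OR age < 52 → -14
patient=Tara: bmi >= 39 OR triage > 3 → 43
patient=Vik: bmi >= 27 OR age < 52 → -19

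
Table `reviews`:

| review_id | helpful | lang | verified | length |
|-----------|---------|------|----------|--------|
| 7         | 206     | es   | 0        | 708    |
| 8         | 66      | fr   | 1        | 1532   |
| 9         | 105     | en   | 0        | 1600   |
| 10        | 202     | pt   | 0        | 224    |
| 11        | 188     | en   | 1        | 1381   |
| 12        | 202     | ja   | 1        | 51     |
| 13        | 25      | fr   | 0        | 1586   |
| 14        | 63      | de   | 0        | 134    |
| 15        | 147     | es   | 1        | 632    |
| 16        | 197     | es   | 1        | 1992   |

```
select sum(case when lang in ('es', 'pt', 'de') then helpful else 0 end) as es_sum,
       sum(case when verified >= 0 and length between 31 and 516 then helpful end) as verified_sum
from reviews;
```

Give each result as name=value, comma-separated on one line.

[es_sum: lang in ('es', 'pt', 'de')]
review_id=7: ✓ → 206
review_id=8: ✗
review_id=9: ✗
review_id=10: ✓ → 202
review_id=11: ✗
review_id=12: ✗
review_id=13: ✗
review_id=14: ✓ → 63
review_id=15: ✓ → 147
review_id=16: ✓ → 197
es_sum = 206 + 202 + 63 + 147 + 197 = 815
—
[verified_sum: verified >= 0 and length between 31 and 516]
review_id=7: ✗
review_id=8: ✗
review_id=9: ✗
review_id=10: ✓ → 202
review_id=11: ✗
review_id=12: ✓ → 202
review_id=13: ✗
review_id=14: ✓ → 63
review_id=15: ✗
review_id=16: ✗
verified_sum = 202 + 202 + 63 = 467

es_sum=815, verified_sum=467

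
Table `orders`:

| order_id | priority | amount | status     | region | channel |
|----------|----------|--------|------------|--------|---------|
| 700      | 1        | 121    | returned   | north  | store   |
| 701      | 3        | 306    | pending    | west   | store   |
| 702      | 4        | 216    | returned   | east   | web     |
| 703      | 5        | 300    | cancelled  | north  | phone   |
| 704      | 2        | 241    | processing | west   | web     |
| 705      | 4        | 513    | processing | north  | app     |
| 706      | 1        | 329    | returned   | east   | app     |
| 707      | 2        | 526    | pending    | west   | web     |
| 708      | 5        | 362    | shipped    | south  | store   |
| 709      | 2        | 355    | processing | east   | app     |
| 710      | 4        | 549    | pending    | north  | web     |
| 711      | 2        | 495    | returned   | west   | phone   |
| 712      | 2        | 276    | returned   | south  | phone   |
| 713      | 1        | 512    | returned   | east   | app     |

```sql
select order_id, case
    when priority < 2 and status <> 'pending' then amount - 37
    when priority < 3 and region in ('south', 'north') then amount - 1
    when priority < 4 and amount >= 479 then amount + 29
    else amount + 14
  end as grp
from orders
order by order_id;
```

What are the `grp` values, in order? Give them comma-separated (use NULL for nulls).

84, 320, 230, 314, 255, 527, 292, 555, 376, 369, 563, 524, 275, 475

order_id=700: priority < 2 and status <> 'pending' → 84
order_id=701: ELSE → 320
order_id=702: ELSE → 230
order_id=703: ELSE → 314
order_id=704: ELSE → 255
order_id=705: ELSE → 527
order_id=706: priority < 2 and status <> 'pending' → 292
order_id=707: priority < 4 and amount >= 479 → 555
order_id=708: ELSE → 376
order_id=709: ELSE → 369
order_id=710: ELSE → 563
order_id=711: priority < 4 and amount >= 479 → 524
order_id=712: priority < 3 and region in ('south', 'north') → 275
order_id=713: priority < 2 and status <> 'pending' → 475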